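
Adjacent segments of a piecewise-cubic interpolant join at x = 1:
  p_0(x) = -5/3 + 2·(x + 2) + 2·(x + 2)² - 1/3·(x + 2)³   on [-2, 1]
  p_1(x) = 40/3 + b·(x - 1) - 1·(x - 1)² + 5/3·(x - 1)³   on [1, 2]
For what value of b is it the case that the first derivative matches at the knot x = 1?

5

p_0'(x) = 2 + 4·(x + 2) - 1·(x + 2)², so p_0'(1) = 5. On the right, p_1'(1) = b, so b = 5.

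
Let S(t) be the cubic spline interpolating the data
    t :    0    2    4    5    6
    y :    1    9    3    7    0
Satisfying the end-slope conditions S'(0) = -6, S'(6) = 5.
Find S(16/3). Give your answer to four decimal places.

4.1570

Write σ_i for S''(x_i). With h_i = 2, 2, 1, 1 and divided differences Δ_i = 4, -3, 4, -7, the continuity of S' gives the tridiagonal system
  2·σ_0 + 8·σ_1 + 2·σ_2 = 6(Δ_1 - Δ_0) = -42
  2·σ_1 + 6·σ_2 + 1·σ_3 = 6(Δ_2 - Δ_1) = 42
  1·σ_2 + 4·σ_3 + 1·σ_4 = 6(Δ_3 - Δ_2) = -66
Clamped end conditions give two more equations: 2h_0·σ_0 + h_0·σ_1 = 6(Δ_0 - S'(0)) = 60 and h_3·σ_3 + 2h_3·σ_4 = 6(S'(6) - Δ_3) = 72.
Solving the tridiagonal system: σ_0 = 953/42, σ_1 = -323/21, σ_2 = 107/6, σ_3 = -719/21, σ_4 = 2231/42.
On [5, 6], S(t) = 7 - 373/84·(t - 5) - 719/42·(t - 5)² + 1223/84·(t - 5)³.
With (t - 5) = 1/3: S(16/3) = 2357/567.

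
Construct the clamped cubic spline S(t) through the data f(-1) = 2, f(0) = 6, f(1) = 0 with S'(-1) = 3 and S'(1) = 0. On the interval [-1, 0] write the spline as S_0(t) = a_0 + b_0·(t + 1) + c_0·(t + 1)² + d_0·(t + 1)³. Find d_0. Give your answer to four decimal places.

-7.2500

Write M_i for S''(x_i). With h_i = 1, 1 and divided differences Δ_i = 4, -6, the continuity of S' gives the tridiagonal system
  1·M_0 + 4·M_1 + 1·M_2 = 6(Δ_1 - Δ_0) = -60
Clamped end conditions give two more equations: 2h_0·M_0 + h_0·M_1 = 6(Δ_0 - S'(-1)) = 6 and h_1·M_1 + 2h_1·M_2 = 6(S'(1) - Δ_1) = 36.
Solving: M_0 = 33/2, M_1 = -27, M_2 = 63/2.
On [-1, 0], with S_0(t) = a_0 + b_0·(t + 1) + c_0·(t + 1)² + d_0·(t + 1)³: c_0 = M_0/2 = 33/4, d_0 = (M_1 - M_0)/(6h_0) = -29/4, b_0 = Δ_0 - h_0(2M_0 + M_1)/6 = 3.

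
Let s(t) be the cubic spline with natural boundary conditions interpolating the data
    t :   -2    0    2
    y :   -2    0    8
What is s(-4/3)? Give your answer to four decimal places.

Let m_i = s''(x_i). Step sizes h_i = 2, 2; slopes of the chords Δ_i = (y_(i+1) - y_i)/h_i = 1, 4.
  2·m_0 + 8·m_1 + 2·m_2 = 6(Δ_1 - Δ_0) = 18
Natural end conditions: m_0 = m_2 = 0.
Forward elimination and back-substitution give m_0 = 0, m_1 = 9/4, m_2 = 0.
On [-2, 0], s(t) = -2 + 1/4·(t + 2) + 0·(t + 2)² + 3/16·(t + 2)³.
With (t + 2) = 2/3: s(-4/3) = -16/9.

-1.7778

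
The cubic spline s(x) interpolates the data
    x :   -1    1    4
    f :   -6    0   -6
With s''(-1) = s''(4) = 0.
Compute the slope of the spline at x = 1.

Put σ_i = s'' at the i-th knot. Here h = (2, 3) and Δ = (3, -2), so the interior equations h_(i-1)·σ_(i-1) + 2(h_(i-1)+h_i)·σ_i + h_i·σ_(i+1) = 6(Δ_i − Δ_(i-1)) read
  2·σ_0 + 10·σ_1 + 3·σ_2 = 6(Δ_1 - Δ_0) = -30
Natural end conditions: σ_0 = σ_2 = 0.
Hence σ_0 = 0, σ_1 = -3, σ_2 = 0.
On [1, 4], s'(x) = b_1 + 2c_1·(x - 1) + 3d_1·(x - 1)² with b_1 = Δ_1 - h_1(2σ_1 + σ_2)/6 = 1, c_1 = σ_1/2 = -3/2, d_1 = (σ_2 - σ_1)/(6h_1) = 1/6. So s'(1) = 1.

1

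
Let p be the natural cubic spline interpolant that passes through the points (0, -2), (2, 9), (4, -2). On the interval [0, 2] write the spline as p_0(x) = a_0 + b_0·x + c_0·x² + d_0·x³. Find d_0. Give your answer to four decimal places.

Put M_i = p'' at the i-th knot. Here h = (2, 2) and Δ = (11/2, -11/2), so the interior equations h_(i-1)·M_(i-1) + 2(h_(i-1)+h_i)·M_i + h_i·M_(i+1) = 6(Δ_i − Δ_(i-1)) read
  2·M_0 + 8·M_1 + 2·M_2 = 6(Δ_1 - Δ_0) = -66
Natural end conditions: M_0 = M_2 = 0.
Forward elimination and back-substitution give M_0 = 0, M_1 = -33/4, M_2 = 0.
On [0, 2], with p_0(x) = a_0 + b_0·x + c_0·x² + d_0·x³: c_0 = M_0/2 = 0, d_0 = (M_1 - M_0)/(6h_0) = -11/16, b_0 = Δ_0 - h_0(2M_0 + M_1)/6 = 33/4.

-0.6875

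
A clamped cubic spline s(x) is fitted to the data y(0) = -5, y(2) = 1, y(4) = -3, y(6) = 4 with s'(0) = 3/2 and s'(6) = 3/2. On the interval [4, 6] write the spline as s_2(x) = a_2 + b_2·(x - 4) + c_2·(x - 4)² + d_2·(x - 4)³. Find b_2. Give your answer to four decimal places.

0.7000

With M_i denoting the second derivative at x_i, h_i = 2, 2, 2, and Δ_i = (y_(i+1) − y_i)/h_i = 3, -2, 7/2:
  2·M_0 + 8·M_1 + 2·M_2 = 6(Δ_1 - Δ_0) = -30
  2·M_1 + 8·M_2 + 2·M_3 = 6(Δ_2 - Δ_1) = 33
Clamped end conditions give two more equations: 2h_0·M_0 + h_0·M_1 = 6(Δ_0 - s'(0)) = 9 and h_2·M_2 + 2h_2·M_3 = 6(s'(6) - Δ_2) = -12.
Solving the tridiagonal system: M_0 = 29/5, M_1 = -71/10, M_2 = 38/5, M_3 = -34/5.
On [4, 6], with s_2(x) = a_2 + b_2·(x - 4) + c_2·(x - 4)² + d_2·(x - 4)³: c_2 = M_2/2 = 19/5, d_2 = (M_3 - M_2)/(6h_2) = -6/5, b_2 = Δ_2 - h_2(2M_2 + M_3)/6 = 7/10.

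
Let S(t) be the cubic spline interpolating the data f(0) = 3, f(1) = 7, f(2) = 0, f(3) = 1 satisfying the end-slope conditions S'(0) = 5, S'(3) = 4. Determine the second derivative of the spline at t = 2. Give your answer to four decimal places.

Write m_i for S''(x_i). With h_i = 1, 1, 1 and divided differences Δ_i = 4, -7, 1, the continuity of S' gives the tridiagonal system
  1·m_0 + 4·m_1 + 1·m_2 = 6(Δ_1 - Δ_0) = -66
  1·m_1 + 4·m_2 + 1·m_3 = 6(Δ_2 - Δ_1) = 48
Clamped end conditions give two more equations: 2h_0·m_0 + h_0·m_1 = 6(Δ_0 - S'(0)) = -6 and h_2·m_2 + 2h_2·m_3 = 6(S'(3) - Δ_2) = 18.
Forward elimination and back-substitution give m_0 = 128/15, m_1 = -346/15, m_2 = 266/15, m_3 = 2/15.

17.7333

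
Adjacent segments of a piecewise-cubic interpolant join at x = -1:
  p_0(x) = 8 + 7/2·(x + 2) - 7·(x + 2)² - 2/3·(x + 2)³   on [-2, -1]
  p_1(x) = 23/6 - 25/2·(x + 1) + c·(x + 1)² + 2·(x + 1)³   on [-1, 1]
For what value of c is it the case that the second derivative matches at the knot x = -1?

p_0''(x) = -14 - 4·(x + 2), so p_0''(-1) = -18. On the right, p_1''(-1) = 2c, so c = -9.

-9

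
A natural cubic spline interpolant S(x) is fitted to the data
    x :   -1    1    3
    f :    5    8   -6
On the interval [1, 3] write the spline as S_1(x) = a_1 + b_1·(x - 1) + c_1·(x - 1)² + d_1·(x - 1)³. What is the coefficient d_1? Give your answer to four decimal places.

0.5313

Write σ_i for S''(x_i). With h_i = 2, 2 and divided differences Δ_i = 3/2, -7, the continuity of S' gives the tridiagonal system
  2·σ_0 + 8·σ_1 + 2·σ_2 = 6(Δ_1 - Δ_0) = -51
Natural end conditions: σ_0 = σ_2 = 0.
Hence σ_0 = 0, σ_1 = -51/8, σ_2 = 0.
On [1, 3], with S_1(x) = a_1 + b_1·(x - 1) + c_1·(x - 1)² + d_1·(x - 1)³: c_1 = σ_1/2 = -51/16, d_1 = (σ_2 - σ_1)/(6h_1) = 17/32, b_1 = Δ_1 - h_1(2σ_1 + σ_2)/6 = -11/4.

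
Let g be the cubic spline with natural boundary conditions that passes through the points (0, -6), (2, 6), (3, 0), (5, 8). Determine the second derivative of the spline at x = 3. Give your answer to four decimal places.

Put M_i = g'' at the i-th knot. Here h = (2, 1, 2) and Δ = (6, -6, 4), so the interior equations h_(i-1)·M_(i-1) + 2(h_(i-1)+h_i)·M_i + h_i·M_(i+1) = 6(Δ_i − Δ_(i-1)) read
  2·M_0 + 6·M_1 + 1·M_2 = 6(Δ_1 - Δ_0) = -72
  1·M_1 + 6·M_2 + 2·M_3 = 6(Δ_2 - Δ_1) = 60
Natural end conditions: M_0 = M_3 = 0.
Hence M_0 = 0, M_1 = -492/35, M_2 = 432/35, M_3 = 0.

12.3429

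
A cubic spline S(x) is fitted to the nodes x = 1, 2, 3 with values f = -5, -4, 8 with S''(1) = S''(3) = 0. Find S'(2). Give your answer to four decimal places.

6.5000

With σ_i denoting the second derivative at x_i, h_i = 1, 1, and Δ_i = (y_(i+1) − y_i)/h_i = 1, 12:
  1·σ_0 + 4·σ_1 + 1·σ_2 = 6(Δ_1 - Δ_0) = 66
Natural end conditions: σ_0 = σ_2 = 0.
Hence σ_0 = 0, σ_1 = 33/2, σ_2 = 0.
On [2, 3], S'(x) = b_1 + 2c_1·(x - 2) + 3d_1·(x - 2)² with b_1 = Δ_1 - h_1(2σ_1 + σ_2)/6 = 13/2, c_1 = σ_1/2 = 33/4, d_1 = (σ_2 - σ_1)/(6h_1) = -11/4. So S'(2) = 13/2.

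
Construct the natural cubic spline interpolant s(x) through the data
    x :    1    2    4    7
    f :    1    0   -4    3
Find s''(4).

Put M_i = s'' at the i-th knot. Here h = (1, 2, 3) and Δ = (-1, -2, 7/3), so the interior equations h_(i-1)·M_(i-1) + 2(h_(i-1)+h_i)·M_i + h_i·M_(i+1) = 6(Δ_i − Δ_(i-1)) read
  1·M_0 + 6·M_1 + 2·M_2 = 6(Δ_1 - Δ_0) = -6
  2·M_1 + 10·M_2 + 3·M_3 = 6(Δ_2 - Δ_1) = 26
Natural end conditions: M_0 = M_3 = 0.
Hence M_0 = 0, M_1 = -2, M_2 = 3, M_3 = 0.

3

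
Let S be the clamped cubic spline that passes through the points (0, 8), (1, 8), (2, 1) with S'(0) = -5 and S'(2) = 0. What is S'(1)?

Put M_i = S'' at the i-th knot. Here h = (1, 1) and Δ = (0, -7), so the interior equations h_(i-1)·M_(i-1) + 2(h_(i-1)+h_i)·M_i + h_i·M_(i+1) = 6(Δ_i − Δ_(i-1)) read
  1·M_0 + 4·M_1 + 1·M_2 = 6(Δ_1 - Δ_0) = -42
Clamped end conditions give two more equations: 2h_0·M_0 + h_0·M_1 = 6(Δ_0 - S'(0)) = 30 and h_1·M_1 + 2h_1·M_2 = 6(S'(2) - Δ_1) = 42.
Solving the tridiagonal system: M_0 = 28, M_1 = -26, M_2 = 34.
On [1, 2], S'(x) = b_1 + 2c_1·(x - 1) + 3d_1·(x - 1)² with b_1 = Δ_1 - h_1(2M_1 + M_2)/6 = -4, c_1 = M_1/2 = -13, d_1 = (M_2 - M_1)/(6h_1) = 10. So S'(1) = -4.

-4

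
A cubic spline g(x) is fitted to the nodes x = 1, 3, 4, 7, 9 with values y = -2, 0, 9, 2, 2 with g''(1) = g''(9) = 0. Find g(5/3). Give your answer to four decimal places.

-3.2944

Write M_i for g''(x_i). With h_i = 2, 1, 3, 2 and divided differences Δ_i = 1, 9, -7/3, 0, the continuity of g' gives the tridiagonal system
  2·M_0 + 6·M_1 + 1·M_2 = 6(Δ_1 - Δ_0) = 48
  1·M_1 + 8·M_2 + 3·M_3 = 6(Δ_2 - Δ_1) = -68
  3·M_2 + 10·M_3 + 2·M_4 = 6(Δ_3 - Δ_2) = 14
Natural end conditions: M_0 = M_4 = 0.
Solving the tridiagonal system: M_0 = 0, M_1 = 2065/208, M_2 = -1203/104, M_3 = 1013/208, M_4 = 0.
On [1, 3], g(x) = -2 - 1441/624·(x - 1) + 0·(x - 1)² + 2065/2496·(x - 1)³.
With (x - 1) = 2/3: g(5/3) = -3469/1053.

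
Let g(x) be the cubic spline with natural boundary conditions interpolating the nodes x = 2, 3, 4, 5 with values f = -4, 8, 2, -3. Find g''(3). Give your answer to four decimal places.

Put M_i = g'' at the i-th knot. Here h = (1, 1, 1) and Δ = (12, -6, -5), so the interior equations h_(i-1)·M_(i-1) + 2(h_(i-1)+h_i)·M_i + h_i·M_(i+1) = 6(Δ_i − Δ_(i-1)) read
  1·M_0 + 4·M_1 + 1·M_2 = 6(Δ_1 - Δ_0) = -108
  1·M_1 + 4·M_2 + 1·M_3 = 6(Δ_2 - Δ_1) = 6
Natural end conditions: M_0 = M_3 = 0.
Hence M_0 = 0, M_1 = -146/5, M_2 = 44/5, M_3 = 0.

-29.2000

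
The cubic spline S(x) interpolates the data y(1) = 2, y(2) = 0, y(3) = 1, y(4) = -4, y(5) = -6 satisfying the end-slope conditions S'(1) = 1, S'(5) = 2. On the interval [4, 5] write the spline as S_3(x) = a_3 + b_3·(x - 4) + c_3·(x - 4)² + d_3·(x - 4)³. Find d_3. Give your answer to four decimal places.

0.6250

Let M_i = S''(x_i). Step sizes h_i = 1, 1, 1, 1; slopes of the chords Δ_i = (y_(i+1) - y_i)/h_i = -2, 1, -5, -2.
  1·M_0 + 4·M_1 + 1·M_2 = 6(Δ_1 - Δ_0) = 18
  1·M_1 + 4·M_2 + 1·M_3 = 6(Δ_2 - Δ_1) = -36
  1·M_2 + 4·M_3 + 1·M_4 = 6(Δ_3 - Δ_2) = 18
Clamped end conditions give two more equations: 2h_0·M_0 + h_0·M_1 = 6(Δ_0 - S'(1)) = -18 and h_3·M_3 + 2h_3·M_4 = 6(S'(5) - Δ_3) = 24.
Solving: M_0 = -59/4, M_1 = 23/2, M_2 = -53/4, M_3 = 11/2, M_4 = 37/4.
On [4, 5], with S_3(x) = a_3 + b_3·(x - 4) + c_3·(x - 4)² + d_3·(x - 4)³: c_3 = M_3/2 = 11/4, d_3 = (M_4 - M_3)/(6h_3) = 5/8, b_3 = Δ_3 - h_3(2M_3 + M_4)/6 = -43/8.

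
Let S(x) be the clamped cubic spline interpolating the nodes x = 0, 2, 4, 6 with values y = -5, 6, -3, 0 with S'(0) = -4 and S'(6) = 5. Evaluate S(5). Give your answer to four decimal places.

Let M_i = S''(x_i). Step sizes h_i = 2, 2, 2; slopes of the chords Δ_i = (y_(i+1) - y_i)/h_i = 11/2, -9/2, 3/2.
  2·M_0 + 8·M_1 + 2·M_2 = 6(Δ_1 - Δ_0) = -60
  2·M_1 + 8·M_2 + 2·M_3 = 6(Δ_2 - Δ_1) = 36
Clamped end conditions give two more equations: 2h_0·M_0 + h_0·M_1 = 6(Δ_0 - S'(0)) = 57 and h_2·M_2 + 2h_2·M_3 = 6(S'(6) - Δ_2) = 21.
Forward elimination and back-substitution give M_0 = 217/10, M_1 = -149/10, M_2 = 79/10, M_3 = 13/10.
On [4, 6], S(x) = -3 - 21/5·(x - 4) + 79/20·(x - 4)² - 11/20·(x - 4)³.
With (x - 4) = 1: S(5) = -19/5.

-3.8000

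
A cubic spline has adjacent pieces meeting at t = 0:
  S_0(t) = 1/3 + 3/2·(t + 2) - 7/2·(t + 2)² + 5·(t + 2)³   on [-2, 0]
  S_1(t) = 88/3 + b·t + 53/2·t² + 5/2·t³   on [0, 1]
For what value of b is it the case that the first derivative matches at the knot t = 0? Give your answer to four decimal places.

S_0'(t) = 3/2 - 7·(t + 2) + 15·(t + 2)², so S_0'(0) = 95/2. On the right, S_1'(0) = b, so b = 95/2.

47.5000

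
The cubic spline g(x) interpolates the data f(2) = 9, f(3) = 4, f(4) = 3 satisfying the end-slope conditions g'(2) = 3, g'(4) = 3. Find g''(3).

Let σ_i = g''(x_i). Step sizes h_i = 1, 1; slopes of the chords Δ_i = (y_(i+1) - y_i)/h_i = -5, -1.
  1·σ_0 + 4·σ_1 + 1·σ_2 = 6(Δ_1 - Δ_0) = 24
Clamped end conditions give two more equations: 2h_0·σ_0 + h_0·σ_1 = 6(Δ_0 - g'(2)) = -48 and h_1·σ_1 + 2h_1·σ_2 = 6(g'(4) - Δ_1) = 24.
Hence σ_0 = -30, σ_1 = 12, σ_2 = 6.

12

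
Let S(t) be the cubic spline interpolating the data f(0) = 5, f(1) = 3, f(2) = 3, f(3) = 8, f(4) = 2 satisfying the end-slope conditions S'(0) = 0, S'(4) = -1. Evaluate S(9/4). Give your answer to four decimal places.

With m_i denoting the second derivative at x_i, h_i = 1, 1, 1, 1, and Δ_i = (y_(i+1) − y_i)/h_i = -2, 0, 5, -6:
  1·m_0 + 4·m_1 + 1·m_2 = 6(Δ_1 - Δ_0) = 12
  1·m_1 + 4·m_2 + 1·m_3 = 6(Δ_2 - Δ_1) = 30
  1·m_2 + 4·m_3 + 1·m_4 = 6(Δ_3 - Δ_2) = -66
Clamped end conditions give two more equations: 2h_0·m_0 + h_0·m_1 = 6(Δ_0 - S'(0)) = -12 and h_3·m_3 + 2h_3·m_4 = 6(S'(4) - Δ_3) = 30.
Hence m_0 = -46/7, m_1 = 8/7, m_2 = 14, m_3 = -190/7, m_4 = 200/7.
On [2, 3], S(t) = 3 + 34/7·(t - 2) + 7·(t - 2)² - 48/7·(t - 2)³.
With (t - 2) = 1/4: S(9/4) = 509/112.

4.5446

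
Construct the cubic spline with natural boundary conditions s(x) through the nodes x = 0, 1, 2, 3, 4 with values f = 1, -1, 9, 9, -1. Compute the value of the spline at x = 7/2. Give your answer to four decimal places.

4.6563

Let M_i = s''(x_i). Step sizes h_i = 1, 1, 1, 1; slopes of the chords Δ_i = (y_(i+1) - y_i)/h_i = -2, 10, 0, -10.
  1·M_0 + 4·M_1 + 1·M_2 = 6(Δ_1 - Δ_0) = 72
  1·M_1 + 4·M_2 + 1·M_3 = 6(Δ_2 - Δ_1) = -60
  1·M_2 + 4·M_3 + 1·M_4 = 6(Δ_3 - Δ_2) = -60
Natural end conditions: M_0 = M_4 = 0.
Forward elimination and back-substitution give M_0 = 0, M_1 = 45/2, M_2 = -18, M_3 = -21/2, M_4 = 0.
On [3, 4], s(x) = 9 - 13/2·(x - 3) - 21/4·(x - 3)² + 7/4·(x - 3)³.
With (x - 3) = 1/2: s(7/2) = 149/32.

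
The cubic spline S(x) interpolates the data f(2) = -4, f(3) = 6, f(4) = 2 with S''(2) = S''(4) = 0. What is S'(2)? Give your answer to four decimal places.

13.5000

Write σ_i for S''(x_i). With h_i = 1, 1 and divided differences Δ_i = 10, -4, the continuity of S' gives the tridiagonal system
  1·σ_0 + 4·σ_1 + 1·σ_2 = 6(Δ_1 - Δ_0) = -84
Natural end conditions: σ_0 = σ_2 = 0.
Hence σ_0 = 0, σ_1 = -21, σ_2 = 0.
On [2, 3], S'(x) = b_0 + 2c_0·(x - 2) + 3d_0·(x - 2)² with b_0 = Δ_0 - h_0(2σ_0 + σ_1)/6 = 27/2, c_0 = σ_0/2 = 0, d_0 = (σ_1 - σ_0)/(6h_0) = -7/2. So S'(2) = 27/2.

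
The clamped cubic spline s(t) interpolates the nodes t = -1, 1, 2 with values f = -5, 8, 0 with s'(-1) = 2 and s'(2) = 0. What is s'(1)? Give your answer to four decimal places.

-5.0833

Put σ_i = s'' at the i-th knot. Here h = (2, 1) and Δ = (13/2, -8), so the interior equations h_(i-1)·σ_(i-1) + 2(h_(i-1)+h_i)·σ_i + h_i·σ_(i+1) = 6(Δ_i − Δ_(i-1)) read
  2·σ_0 + 6·σ_1 + 1·σ_2 = 6(Δ_1 - Δ_0) = -87
Clamped end conditions give two more equations: 2h_0·σ_0 + h_0·σ_1 = 6(Δ_0 - s'(-1)) = 27 and h_1·σ_1 + 2h_1·σ_2 = 6(s'(2) - Δ_1) = 48.
Solving: σ_0 = 247/12, σ_1 = -83/3, σ_2 = 227/6.
On [1, 2], s'(t) = b_1 + 2c_1·(t - 1) + 3d_1·(t - 1)² with b_1 = Δ_1 - h_1(2σ_1 + σ_2)/6 = -61/12, c_1 = σ_1/2 = -83/6, d_1 = (σ_2 - σ_1)/(6h_1) = 131/12. So s'(1) = -61/12.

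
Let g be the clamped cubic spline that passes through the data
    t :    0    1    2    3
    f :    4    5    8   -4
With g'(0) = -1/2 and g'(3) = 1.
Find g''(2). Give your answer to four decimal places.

-40.8000

Put σ_i = g'' at the i-th knot. Here h = (1, 1, 1) and Δ = (1, 3, -12), so the interior equations h_(i-1)·σ_(i-1) + 2(h_(i-1)+h_i)·σ_i + h_i·σ_(i+1) = 6(Δ_i − Δ_(i-1)) read
  1·σ_0 + 4·σ_1 + 1·σ_2 = 6(Δ_1 - Δ_0) = 12
  1·σ_1 + 4·σ_2 + 1·σ_3 = 6(Δ_2 - Δ_1) = -90
Clamped end conditions give two more equations: 2h_0·σ_0 + h_0·σ_1 = 6(Δ_0 - g'(0)) = 9 and h_2·σ_2 + 2h_2·σ_3 = 6(g'(3) - Δ_2) = 78.
Solving the tridiagonal system: σ_0 = -12/5, σ_1 = 69/5, σ_2 = -204/5, σ_3 = 297/5.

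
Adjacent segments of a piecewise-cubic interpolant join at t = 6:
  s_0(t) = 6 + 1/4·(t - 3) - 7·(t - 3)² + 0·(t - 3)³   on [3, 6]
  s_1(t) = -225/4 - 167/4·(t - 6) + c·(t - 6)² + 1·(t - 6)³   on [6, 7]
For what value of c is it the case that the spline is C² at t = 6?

s_0''(t) = -14 + 0·(t - 3), so s_0''(6) = -14. On the right, s_1''(6) = 2c, so c = -7.

-7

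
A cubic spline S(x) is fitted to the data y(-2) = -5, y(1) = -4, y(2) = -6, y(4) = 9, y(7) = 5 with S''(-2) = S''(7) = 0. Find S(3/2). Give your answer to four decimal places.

With M_i denoting the second derivative at x_i, h_i = 3, 1, 2, 3, and Δ_i = (y_(i+1) − y_i)/h_i = 1/3, -2, 15/2, -4/3:
  3·M_0 + 8·M_1 + 1·M_2 = 6(Δ_1 - Δ_0) = -14
  1·M_1 + 6·M_2 + 2·M_3 = 6(Δ_2 - Δ_1) = 57
  2·M_2 + 10·M_3 + 3·M_4 = 6(Δ_3 - Δ_2) = -53
Natural end conditions: M_0 = M_4 = 0.
Hence M_0 = 0, M_1 = -10/3, M_2 = 38/3, M_3 = -47/6, M_4 = 0.
On [1, 2], S(x) = -4 - 3·(x - 1) - 5/3·(x - 1)² + 8/3·(x - 1)³.
With (x - 1) = 1/2: S(3/2) = -67/12.

-5.5833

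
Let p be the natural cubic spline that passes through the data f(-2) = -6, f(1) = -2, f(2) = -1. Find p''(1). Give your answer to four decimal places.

-0.2500

Let M_i = p''(x_i). Step sizes h_i = 3, 1; slopes of the chords Δ_i = (y_(i+1) - y_i)/h_i = 4/3, 1.
  3·M_0 + 8·M_1 + 1·M_2 = 6(Δ_1 - Δ_0) = -2
Natural end conditions: M_0 = M_2 = 0.
Hence M_0 = 0, M_1 = -1/4, M_2 = 0.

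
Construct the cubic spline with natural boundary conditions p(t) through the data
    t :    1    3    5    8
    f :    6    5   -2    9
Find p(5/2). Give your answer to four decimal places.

6.0156

Write M_i for p''(x_i). With h_i = 2, 2, 3 and divided differences Δ_i = -1/2, -7/2, 11/3, the continuity of p' gives the tridiagonal system
  2·M_0 + 8·M_1 + 2·M_2 = 6(Δ_1 - Δ_0) = -18
  2·M_1 + 10·M_2 + 3·M_3 = 6(Δ_2 - Δ_1) = 43
Natural end conditions: M_0 = M_3 = 0.
Forward elimination and back-substitution give M_0 = 0, M_1 = -7/2, M_2 = 5, M_3 = 0.
On [1, 3], p(t) = 6 + 2/3·(t - 1) + 0·(t - 1)² - 7/24·(t - 1)³.
With (t - 1) = 3/2: p(5/2) = 385/64.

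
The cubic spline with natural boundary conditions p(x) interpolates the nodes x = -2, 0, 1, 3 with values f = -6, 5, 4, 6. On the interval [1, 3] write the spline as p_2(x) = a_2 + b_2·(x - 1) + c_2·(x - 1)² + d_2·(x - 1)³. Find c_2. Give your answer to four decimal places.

With σ_i denoting the second derivative at x_i, h_i = 2, 1, 2, and Δ_i = (y_(i+1) − y_i)/h_i = 11/2, -1, 1:
  2·σ_0 + 6·σ_1 + 1·σ_2 = 6(Δ_1 - Δ_0) = -39
  1·σ_1 + 6·σ_2 + 2·σ_3 = 6(Δ_2 - Δ_1) = 12
Natural end conditions: σ_0 = σ_3 = 0.
Hence σ_0 = 0, σ_1 = -246/35, σ_2 = 111/35, σ_3 = 0.
On [1, 3], with p_2(x) = a_2 + b_2·(x - 1) + c_2·(x - 1)² + d_2·(x - 1)³: c_2 = σ_2/2 = 111/70, d_2 = (σ_3 - σ_2)/(6h_2) = -37/140, b_2 = Δ_2 - h_2(2σ_2 + σ_3)/6 = -39/35.

1.5857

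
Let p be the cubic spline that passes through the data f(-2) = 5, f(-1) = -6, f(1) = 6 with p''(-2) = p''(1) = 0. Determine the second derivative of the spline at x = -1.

With σ_i denoting the second derivative at x_i, h_i = 1, 2, and Δ_i = (y_(i+1) − y_i)/h_i = -11, 6:
  1·σ_0 + 6·σ_1 + 2·σ_2 = 6(Δ_1 - Δ_0) = 102
Natural end conditions: σ_0 = σ_2 = 0.
Hence σ_0 = 0, σ_1 = 17, σ_2 = 0.

17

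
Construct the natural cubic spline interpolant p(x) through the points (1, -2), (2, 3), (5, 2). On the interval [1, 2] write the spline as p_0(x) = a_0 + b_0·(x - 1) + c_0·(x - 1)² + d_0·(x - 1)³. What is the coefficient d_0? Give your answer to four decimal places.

-0.6667

Write M_i for p''(x_i). With h_i = 1, 3 and divided differences Δ_i = 5, -1/3, the continuity of p' gives the tridiagonal system
  1·M_0 + 8·M_1 + 3·M_2 = 6(Δ_1 - Δ_0) = -32
Natural end conditions: M_0 = M_2 = 0.
Solving the tridiagonal system: M_0 = 0, M_1 = -4, M_2 = 0.
On [1, 2], with p_0(x) = a_0 + b_0·(x - 1) + c_0·(x - 1)² + d_0·(x - 1)³: c_0 = M_0/2 = 0, d_0 = (M_1 - M_0)/(6h_0) = -2/3, b_0 = Δ_0 - h_0(2M_0 + M_1)/6 = 17/3.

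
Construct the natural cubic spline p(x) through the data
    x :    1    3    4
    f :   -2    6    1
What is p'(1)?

7

With M_i denoting the second derivative at x_i, h_i = 2, 1, and Δ_i = (y_(i+1) − y_i)/h_i = 4, -5:
  2·M_0 + 6·M_1 + 1·M_2 = 6(Δ_1 - Δ_0) = -54
Natural end conditions: M_0 = M_2 = 0.
Hence M_0 = 0, M_1 = -9, M_2 = 0.
On [1, 3], p'(x) = b_0 + 2c_0·(x - 1) + 3d_0·(x - 1)² with b_0 = Δ_0 - h_0(2M_0 + M_1)/6 = 7, c_0 = M_0/2 = 0, d_0 = (M_1 - M_0)/(6h_0) = -3/4. So p'(1) = 7.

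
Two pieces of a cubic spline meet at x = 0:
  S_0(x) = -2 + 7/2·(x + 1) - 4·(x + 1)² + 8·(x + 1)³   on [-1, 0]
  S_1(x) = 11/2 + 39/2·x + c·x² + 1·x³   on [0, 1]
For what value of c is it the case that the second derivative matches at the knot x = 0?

20

S_0''(x) = -8 + 48·(x + 1), so S_0''(0) = 40. On the right, S_1''(0) = 2c, so c = 20.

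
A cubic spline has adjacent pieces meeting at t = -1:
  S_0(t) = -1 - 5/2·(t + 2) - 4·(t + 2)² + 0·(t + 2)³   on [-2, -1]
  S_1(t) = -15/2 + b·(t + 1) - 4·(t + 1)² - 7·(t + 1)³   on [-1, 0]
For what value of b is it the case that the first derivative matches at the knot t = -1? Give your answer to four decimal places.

-10.5000

S_0'(t) = -5/2 - 8·(t + 2) + 0·(t + 2)², so S_0'(-1) = -21/2. On the right, S_1'(-1) = b, so b = -21/2.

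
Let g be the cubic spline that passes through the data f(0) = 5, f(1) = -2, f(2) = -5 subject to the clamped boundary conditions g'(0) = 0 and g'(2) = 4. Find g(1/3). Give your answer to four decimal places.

3.8148

Write σ_i for g''(x_i). With h_i = 1, 1 and divided differences Δ_i = -7, -3, the continuity of g' gives the tridiagonal system
  1·σ_0 + 4·σ_1 + 1·σ_2 = 6(Δ_1 - Δ_0) = 24
Clamped end conditions give two more equations: 2h_0·σ_0 + h_0·σ_1 = 6(Δ_0 - g'(0)) = -42 and h_1·σ_1 + 2h_1·σ_2 = 6(g'(2) - Δ_1) = 42.
Hence σ_0 = -25, σ_1 = 8, σ_2 = 17.
On [0, 1], g(x) = 5 + 0·x - 25/2·x² + 11/2·x³.
With x = 1/3: g(1/3) = 103/27.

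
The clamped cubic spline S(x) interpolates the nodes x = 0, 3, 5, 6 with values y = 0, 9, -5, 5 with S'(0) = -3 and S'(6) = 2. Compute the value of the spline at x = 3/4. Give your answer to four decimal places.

0.9770

With σ_i denoting the second derivative at x_i, h_i = 3, 2, 1, and Δ_i = (y_(i+1) − y_i)/h_i = 3, -7, 10:
  3·σ_0 + 10·σ_1 + 2·σ_2 = 6(Δ_1 - Δ_0) = -60
  2·σ_1 + 6·σ_2 + 1·σ_3 = 6(Δ_2 - Δ_1) = 102
Clamped end conditions give two more equations: 2h_0·σ_0 + h_0·σ_1 = 6(Δ_0 - S'(0)) = 36 and h_2·σ_2 + 2h_2·σ_3 = 6(S'(6) - Δ_2) = -48.
Solving: σ_0 = 796/57, σ_1 = -908/57, σ_2 = 1636/57, σ_3 = -2186/57.
On [0, 3], S(x) = 0 - 3·x + 398/57·x² - 284/171·x³.
With x = 3/4: S(3/4) = 297/304.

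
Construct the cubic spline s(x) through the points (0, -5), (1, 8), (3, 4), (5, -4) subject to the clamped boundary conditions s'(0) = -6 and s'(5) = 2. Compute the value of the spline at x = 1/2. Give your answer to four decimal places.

-1.1848

Put σ_i = s'' at the i-th knot. Here h = (1, 2, 2) and Δ = (13, -2, -4), so the interior equations h_(i-1)·σ_(i-1) + 2(h_(i-1)+h_i)·σ_i + h_i·σ_(i+1) = 6(Δ_i − Δ_(i-1)) read
  1·σ_0 + 6·σ_1 + 2·σ_2 = 6(Δ_1 - Δ_0) = -90
  2·σ_1 + 8·σ_2 + 2·σ_3 = 6(Δ_2 - Δ_1) = -12
Clamped end conditions give two more equations: 2h_0·σ_0 + h_0·σ_1 = 6(Δ_0 - s'(0)) = 114 and h_2·σ_2 + 2h_2·σ_3 = 6(s'(5) - Δ_2) = 36.
Solving: σ_0 = 1634/23, σ_1 = -646/23, σ_2 = 86/23, σ_3 = 164/23.
On [0, 1], s(x) = -5 - 6·x + 817/23·x² - 380/23·x³.
With x = 1/2: s(1/2) = -109/92.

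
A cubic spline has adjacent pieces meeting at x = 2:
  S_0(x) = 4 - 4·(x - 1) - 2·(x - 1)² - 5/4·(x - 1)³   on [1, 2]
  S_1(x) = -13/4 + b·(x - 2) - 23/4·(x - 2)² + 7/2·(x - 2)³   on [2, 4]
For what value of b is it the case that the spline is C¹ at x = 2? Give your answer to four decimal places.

S_0'(x) = -4 - 4·(x - 1) - 15/4·(x - 1)², so S_0'(2) = -47/4. On the right, S_1'(2) = b, so b = -47/4.

-11.7500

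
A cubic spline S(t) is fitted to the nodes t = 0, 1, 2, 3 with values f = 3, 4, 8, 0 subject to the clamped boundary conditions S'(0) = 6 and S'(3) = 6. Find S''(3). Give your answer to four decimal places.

61.2000

Let σ_i = S''(x_i). Step sizes h_i = 1, 1, 1; slopes of the chords Δ_i = (y_(i+1) - y_i)/h_i = 1, 4, -8.
  1·σ_0 + 4·σ_1 + 1·σ_2 = 6(Δ_1 - Δ_0) = 18
  1·σ_1 + 4·σ_2 + 1·σ_3 = 6(Δ_2 - Δ_1) = -72
Clamped end conditions give two more equations: 2h_0·σ_0 + h_0·σ_1 = 6(Δ_0 - S'(0)) = -30 and h_2·σ_2 + 2h_2·σ_3 = 6(S'(3) - Δ_2) = 84.
Solving the tridiagonal system: σ_0 = -126/5, σ_1 = 102/5, σ_2 = -192/5, σ_3 = 306/5.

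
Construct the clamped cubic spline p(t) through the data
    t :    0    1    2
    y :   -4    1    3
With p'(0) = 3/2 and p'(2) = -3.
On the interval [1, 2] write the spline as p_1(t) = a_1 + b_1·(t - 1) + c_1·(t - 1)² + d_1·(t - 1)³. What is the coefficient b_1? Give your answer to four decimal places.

5.6250

Write σ_i for p''(x_i). With h_i = 1, 1 and divided differences Δ_i = 5, 2, the continuity of p' gives the tridiagonal system
  1·σ_0 + 4·σ_1 + 1·σ_2 = 6(Δ_1 - Δ_0) = -18
Clamped end conditions give two more equations: 2h_0·σ_0 + h_0·σ_1 = 6(Δ_0 - p'(0)) = 21 and h_1·σ_1 + 2h_1·σ_2 = 6(p'(2) - Δ_1) = -30.
Forward elimination and back-substitution give σ_0 = 51/4, σ_1 = -9/2, σ_2 = -51/4.
On [1, 2], with p_1(t) = a_1 + b_1·(t - 1) + c_1·(t - 1)² + d_1·(t - 1)³: c_1 = σ_1/2 = -9/4, d_1 = (σ_2 - σ_1)/(6h_1) = -11/8, b_1 = Δ_1 - h_1(2σ_1 + σ_2)/6 = 45/8.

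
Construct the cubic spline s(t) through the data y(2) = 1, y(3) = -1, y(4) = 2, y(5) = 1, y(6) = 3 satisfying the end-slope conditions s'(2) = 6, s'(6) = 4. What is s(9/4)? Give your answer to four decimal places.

With M_i denoting the second derivative at x_i, h_i = 1, 1, 1, 1, and Δ_i = (y_(i+1) − y_i)/h_i = -2, 3, -1, 2:
  1·M_0 + 4·M_1 + 1·M_2 = 6(Δ_1 - Δ_0) = 30
  1·M_1 + 4·M_2 + 1·M_3 = 6(Δ_2 - Δ_1) = -24
  1·M_2 + 4·M_3 + 1·M_4 = 6(Δ_3 - Δ_2) = 18
Clamped end conditions give two more equations: 2h_0·M_0 + h_0·M_1 = 6(Δ_0 - s'(2)) = -48 and h_3·M_3 + 2h_3·M_4 = 6(s'(6) - Δ_3) = 12.
Solving the tridiagonal system: M_0 = -67/2, M_1 = 19, M_2 = -25/2, M_3 = 7, M_4 = 5/2.
On [2, 3], s(t) = 1 + 6·(t - 2) - 67/4·(t - 2)² + 35/4·(t - 2)³.
With (t - 2) = 1/4: s(9/4) = 407/256.

1.5898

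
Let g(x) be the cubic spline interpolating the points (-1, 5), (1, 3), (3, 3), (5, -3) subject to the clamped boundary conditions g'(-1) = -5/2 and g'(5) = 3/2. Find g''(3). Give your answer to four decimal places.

With M_i denoting the second derivative at x_i, h_i = 2, 2, 2, and Δ_i = (y_(i+1) − y_i)/h_i = -1, 0, -3:
  2·M_0 + 8·M_1 + 2·M_2 = 6(Δ_1 - Δ_0) = 6
  2·M_1 + 8·M_2 + 2·M_3 = 6(Δ_2 - Δ_1) = -18
Clamped end conditions give two more equations: 2h_0·M_0 + h_0·M_1 = 6(Δ_0 - g'(-1)) = 9 and h_2·M_2 + 2h_2·M_3 = 6(g'(5) - Δ_2) = 27.
Solving the tridiagonal system: M_0 = 43/30, M_1 = 49/30, M_2 = -149/30, M_3 = 277/30.

-4.9667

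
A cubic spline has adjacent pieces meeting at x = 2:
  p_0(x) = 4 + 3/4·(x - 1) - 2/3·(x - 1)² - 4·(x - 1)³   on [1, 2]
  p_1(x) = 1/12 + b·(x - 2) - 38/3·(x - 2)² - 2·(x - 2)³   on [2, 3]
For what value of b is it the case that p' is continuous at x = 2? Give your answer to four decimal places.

p_0'(x) = 3/4 - 4/3·(x - 1) - 12·(x - 1)², so p_0'(2) = -151/12. On the right, p_1'(2) = b, so b = -151/12.

-12.5833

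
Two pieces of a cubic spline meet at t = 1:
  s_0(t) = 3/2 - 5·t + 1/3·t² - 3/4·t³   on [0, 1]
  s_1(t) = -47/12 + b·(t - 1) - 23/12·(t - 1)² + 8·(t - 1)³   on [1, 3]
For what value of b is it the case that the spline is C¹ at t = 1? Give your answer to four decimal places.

-6.5833

s_0'(t) = -5 + 2/3·t - 9/4·t², so s_0'(1) = -79/12. On the right, s_1'(1) = b, so b = -79/12.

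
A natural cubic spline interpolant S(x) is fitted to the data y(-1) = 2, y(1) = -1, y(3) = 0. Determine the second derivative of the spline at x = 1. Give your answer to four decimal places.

Put σ_i = S'' at the i-th knot. Here h = (2, 2) and Δ = (-3/2, 1/2), so the interior equations h_(i-1)·σ_(i-1) + 2(h_(i-1)+h_i)·σ_i + h_i·σ_(i+1) = 6(Δ_i − Δ_(i-1)) read
  2·σ_0 + 8·σ_1 + 2·σ_2 = 6(Δ_1 - Δ_0) = 12
Natural end conditions: σ_0 = σ_2 = 0.
Forward elimination and back-substitution give σ_0 = 0, σ_1 = 3/2, σ_2 = 0.

1.5000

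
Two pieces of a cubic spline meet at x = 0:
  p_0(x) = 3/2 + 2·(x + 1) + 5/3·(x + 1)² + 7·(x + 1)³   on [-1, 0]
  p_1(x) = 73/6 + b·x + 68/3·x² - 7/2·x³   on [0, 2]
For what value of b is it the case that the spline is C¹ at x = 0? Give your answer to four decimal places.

26.3333

p_0'(x) = 2 + 10/3·(x + 1) + 21·(x + 1)², so p_0'(0) = 79/3. On the right, p_1'(0) = b, so b = 79/3.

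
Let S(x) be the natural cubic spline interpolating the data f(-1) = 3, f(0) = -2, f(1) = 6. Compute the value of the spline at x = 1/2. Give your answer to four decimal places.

0.7813

Write m_i for S''(x_i). With h_i = 1, 1 and divided differences Δ_i = -5, 8, the continuity of S' gives the tridiagonal system
  1·m_0 + 4·m_1 + 1·m_2 = 6(Δ_1 - Δ_0) = 78
Natural end conditions: m_0 = m_2 = 0.
Solving: m_0 = 0, m_1 = 39/2, m_2 = 0.
On [0, 1], S(x) = -2 + 3/2·x + 39/4·x² - 13/4·x³.
With x = 1/2: S(1/2) = 25/32.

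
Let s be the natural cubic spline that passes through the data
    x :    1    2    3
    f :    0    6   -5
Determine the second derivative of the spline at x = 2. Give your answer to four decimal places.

Let M_i = s''(x_i). Step sizes h_i = 1, 1; slopes of the chords Δ_i = (y_(i+1) - y_i)/h_i = 6, -11.
  1·M_0 + 4·M_1 + 1·M_2 = 6(Δ_1 - Δ_0) = -102
Natural end conditions: M_0 = M_2 = 0.
Hence M_0 = 0, M_1 = -51/2, M_2 = 0.

-25.5000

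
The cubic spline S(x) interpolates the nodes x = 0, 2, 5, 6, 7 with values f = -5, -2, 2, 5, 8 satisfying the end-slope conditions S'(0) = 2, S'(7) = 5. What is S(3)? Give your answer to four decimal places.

Write M_i for S''(x_i). With h_i = 2, 3, 1, 1 and divided differences Δ_i = 3/2, 4/3, 3, 3, the continuity of S' gives the tridiagonal system
  2·M_0 + 10·M_1 + 3·M_2 = 6(Δ_1 - Δ_0) = -1
  3·M_1 + 8·M_2 + 1·M_3 = 6(Δ_2 - Δ_1) = 10
  1·M_2 + 4·M_3 + 1·M_4 = 6(Δ_3 - Δ_2) = 0
Clamped end conditions give two more equations: 2h_0·M_0 + h_0·M_1 = 6(Δ_0 - S'(0)) = -3 and h_3·M_3 + 2h_3·M_4 = 6(S'(7) - Δ_3) = 12.
Hence M_0 = -277/564, M_1 = -73/141, M_2 = 485/282, M_3 = -311/141, M_4 = 2003/282.
On [2, 5], S(x) = -2 + 559/564·(x - 2) - 73/282·(x - 2)² + 631/5076·(x - 2)³.
With (x - 2) = 1: S(3) = -1451/1269.

-1.1434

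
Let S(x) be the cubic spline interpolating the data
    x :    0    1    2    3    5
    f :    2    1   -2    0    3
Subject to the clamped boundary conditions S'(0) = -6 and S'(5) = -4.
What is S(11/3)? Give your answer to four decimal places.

2.5248

Write m_i for S''(x_i). With h_i = 1, 1, 1, 2 and divided differences Δ_i = -1, -3, 2, 3/2, the continuity of S' gives the tridiagonal system
  1·m_0 + 4·m_1 + 1·m_2 = 6(Δ_1 - Δ_0) = -12
  1·m_1 + 4·m_2 + 1·m_3 = 6(Δ_2 - Δ_1) = 30
  1·m_2 + 6·m_3 + 2·m_4 = 6(Δ_3 - Δ_2) = -3
Clamped end conditions give two more equations: 2h_0·m_0 + h_0·m_1 = 6(Δ_0 - S'(0)) = 30 and h_3·m_3 + 2h_3·m_4 = 6(S'(5) - Δ_3) = -33.
Solving: m_0 = 1663/82, m_1 = -433/41, m_2 = 817/82, m_3 = 29/41, m_4 = -1411/164.
On [3, 5], S(x) = 0 + 639/164·(x - 3) + 29/82·(x - 3)² - 509/656·(x - 3)³.
With (x - 3) = 2/3: S(11/3) = 2795/1107.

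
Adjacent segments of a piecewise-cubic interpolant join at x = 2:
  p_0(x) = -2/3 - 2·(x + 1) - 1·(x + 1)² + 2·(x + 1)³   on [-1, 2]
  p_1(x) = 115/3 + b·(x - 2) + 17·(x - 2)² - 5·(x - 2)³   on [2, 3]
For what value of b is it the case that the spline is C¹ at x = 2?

46

p_0'(x) = -2 - 2·(x + 1) + 6·(x + 1)², so p_0'(2) = 46. On the right, p_1'(2) = b, so b = 46.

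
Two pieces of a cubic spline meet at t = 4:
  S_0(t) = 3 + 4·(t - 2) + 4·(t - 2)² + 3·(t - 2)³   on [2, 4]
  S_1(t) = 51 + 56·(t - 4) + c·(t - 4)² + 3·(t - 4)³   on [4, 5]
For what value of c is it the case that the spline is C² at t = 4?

22

S_0''(t) = 8 + 18·(t - 2), so S_0''(4) = 44. On the right, S_1''(4) = 2c, so c = 22.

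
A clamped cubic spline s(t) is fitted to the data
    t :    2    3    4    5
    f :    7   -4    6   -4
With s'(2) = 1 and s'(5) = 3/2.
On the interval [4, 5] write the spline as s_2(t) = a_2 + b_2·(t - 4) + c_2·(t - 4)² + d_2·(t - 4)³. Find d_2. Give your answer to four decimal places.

With m_i denoting the second derivative at x_i, h_i = 1, 1, 1, and Δ_i = (y_(i+1) − y_i)/h_i = -11, 10, -10:
  1·m_0 + 4·m_1 + 1·m_2 = 6(Δ_1 - Δ_0) = 126
  1·m_1 + 4·m_2 + 1·m_3 = 6(Δ_2 - Δ_1) = -120
Clamped end conditions give two more equations: 2h_0·m_0 + h_0·m_1 = 6(Δ_0 - s'(2)) = -72 and h_2·m_2 + 2h_2·m_3 = 6(s'(5) - Δ_2) = 69.
Solving: m_0 = -1021/15, m_1 = 962/15, m_2 = -937/15, m_3 = 986/15.
On [4, 5], with s_2(t) = a_2 + b_2·(t - 4) + c_2·(t - 4)² + d_2·(t - 4)³: c_2 = m_2/2 = -937/30, d_2 = (m_3 - m_2)/(6h_2) = 641/30, b_2 = Δ_2 - h_2(2m_2 + m_3)/6 = -2/15.

21.3667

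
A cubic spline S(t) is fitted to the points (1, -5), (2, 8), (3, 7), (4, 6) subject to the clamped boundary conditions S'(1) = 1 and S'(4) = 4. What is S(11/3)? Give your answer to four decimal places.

Write M_i for S''(x_i). With h_i = 1, 1, 1 and divided differences Δ_i = 13, -1, -1, the continuity of S' gives the tridiagonal system
  1·M_0 + 4·M_1 + 1·M_2 = 6(Δ_1 - Δ_0) = -84
  1·M_1 + 4·M_2 + 1·M_3 = 6(Δ_2 - Δ_1) = 0
Clamped end conditions give two more equations: 2h_0·M_0 + h_0·M_1 = 6(Δ_0 - S'(1)) = 72 and h_2·M_2 + 2h_2·M_3 = 6(S'(4) - Δ_2) = 30.
Solving: M_0 = 54, M_1 = -36, M_2 = 6, M_3 = 12.
On [3, 4], S(t) = 7 - 5·(t - 3) + 3·(t - 3)² + 1·(t - 3)³.
With (t - 3) = 2/3: S(11/3) = 143/27.

5.2963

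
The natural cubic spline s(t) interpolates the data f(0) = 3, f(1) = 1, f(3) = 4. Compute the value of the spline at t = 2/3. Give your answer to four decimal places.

1.4506

Write σ_i for s''(x_i). With h_i = 1, 2 and divided differences Δ_i = -2, 3/2, the continuity of s' gives the tridiagonal system
  1·σ_0 + 6·σ_1 + 2·σ_2 = 6(Δ_1 - Δ_0) = 21
Natural end conditions: σ_0 = σ_2 = 0.
Forward elimination and back-substitution give σ_0 = 0, σ_1 = 7/2, σ_2 = 0.
On [0, 1], s(t) = 3 - 31/12·t + 0·t² + 7/12·t³.
With t = 2/3: s(2/3) = 235/162.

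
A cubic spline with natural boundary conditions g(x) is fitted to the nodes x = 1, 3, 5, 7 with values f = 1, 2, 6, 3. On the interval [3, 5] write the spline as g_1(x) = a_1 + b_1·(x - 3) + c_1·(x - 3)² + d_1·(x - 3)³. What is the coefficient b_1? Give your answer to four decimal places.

1.7667

Put M_i = g'' at the i-th knot. Here h = (2, 2, 2) and Δ = (1/2, 2, -3/2), so the interior equations h_(i-1)·M_(i-1) + 2(h_(i-1)+h_i)·M_i + h_i·M_(i+1) = 6(Δ_i − Δ_(i-1)) read
  2·M_0 + 8·M_1 + 2·M_2 = 6(Δ_1 - Δ_0) = 9
  2·M_1 + 8·M_2 + 2·M_3 = 6(Δ_2 - Δ_1) = -21
Natural end conditions: M_0 = M_3 = 0.
Forward elimination and back-substitution give M_0 = 0, M_1 = 19/10, M_2 = -31/10, M_3 = 0.
On [3, 5], with g_1(x) = a_1 + b_1·(x - 3) + c_1·(x - 3)² + d_1·(x - 3)³: c_1 = M_1/2 = 19/20, d_1 = (M_2 - M_1)/(6h_1) = -5/12, b_1 = Δ_1 - h_1(2M_1 + M_2)/6 = 53/30.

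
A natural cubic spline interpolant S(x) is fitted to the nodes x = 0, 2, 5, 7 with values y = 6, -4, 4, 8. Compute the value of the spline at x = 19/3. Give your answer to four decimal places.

Put M_i = S'' at the i-th knot. Here h = (2, 3, 2) and Δ = (-5, 8/3, 2), so the interior equations h_(i-1)·M_(i-1) + 2(h_(i-1)+h_i)·M_i + h_i·M_(i+1) = 6(Δ_i − Δ_(i-1)) read
  2·M_0 + 10·M_1 + 3·M_2 = 6(Δ_1 - Δ_0) = 46
  3·M_1 + 10·M_2 + 2·M_3 = 6(Δ_2 - Δ_1) = -4
Natural end conditions: M_0 = M_3 = 0.
Solving the tridiagonal system: M_0 = 0, M_1 = 472/91, M_2 = -178/91, M_3 = 0.
On [5, 7], S(x) = 4 + 902/273·(x - 5) - 89/91·(x - 5)² + 89/546·(x - 5)³.
With (x - 5) = 4/3: S(19/3) = 51988/7371.

7.0530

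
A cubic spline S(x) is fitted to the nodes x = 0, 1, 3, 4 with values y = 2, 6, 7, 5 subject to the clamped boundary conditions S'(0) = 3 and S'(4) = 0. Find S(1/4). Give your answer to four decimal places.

2.8761

Put σ_i = S'' at the i-th knot. Here h = (1, 2, 1) and Δ = (4, 1/2, -2), so the interior equations h_(i-1)·σ_(i-1) + 2(h_(i-1)+h_i)·σ_i + h_i·σ_(i+1) = 6(Δ_i − Δ_(i-1)) read
  1·σ_0 + 6·σ_1 + 2·σ_2 = 6(Δ_1 - Δ_0) = -21
  2·σ_1 + 6·σ_2 + 1·σ_3 = 6(Δ_2 - Δ_1) = -15
Clamped end conditions give two more equations: 2h_0·σ_0 + h_0·σ_1 = 6(Δ_0 - S'(0)) = 6 and h_2·σ_2 + 2h_2·σ_3 = 6(S'(4) - Δ_2) = 12.
Hence σ_0 = 33/7, σ_1 = -24/7, σ_2 = -18/7, σ_3 = 51/7.
On [0, 1], S(x) = 2 + 3·x + 33/14·x² - 19/14·x³.
With x = 1/4: S(1/4) = 2577/896.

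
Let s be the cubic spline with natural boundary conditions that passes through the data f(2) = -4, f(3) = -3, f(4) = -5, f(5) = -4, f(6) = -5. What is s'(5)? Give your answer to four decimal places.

With σ_i denoting the second derivative at x_i, h_i = 1, 1, 1, 1, and Δ_i = (y_(i+1) − y_i)/h_i = 1, -2, 1, -1:
  1·σ_0 + 4·σ_1 + 1·σ_2 = 6(Δ_1 - Δ_0) = -18
  1·σ_1 + 4·σ_2 + 1·σ_3 = 6(Δ_2 - Δ_1) = 18
  1·σ_2 + 4·σ_3 + 1·σ_4 = 6(Δ_3 - Δ_2) = -12
Natural end conditions: σ_0 = σ_4 = 0.
Hence σ_0 = 0, σ_1 = -177/28, σ_2 = 51/7, σ_3 = -135/28, σ_4 = 0.
On [5, 6], s'(x) = b_3 + 2c_3·(x - 5) + 3d_3·(x - 5)² with b_3 = Δ_3 - h_3(2σ_3 + σ_4)/6 = 17/28, c_3 = σ_3/2 = -135/56, d_3 = (σ_4 - σ_3)/(6h_3) = 45/56. So s'(5) = 17/28.

0.6071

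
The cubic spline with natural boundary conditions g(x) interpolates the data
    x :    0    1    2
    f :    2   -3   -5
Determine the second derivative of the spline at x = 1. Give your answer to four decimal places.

4.5000

Let σ_i = g''(x_i). Step sizes h_i = 1, 1; slopes of the chords Δ_i = (y_(i+1) - y_i)/h_i = -5, -2.
  1·σ_0 + 4·σ_1 + 1·σ_2 = 6(Δ_1 - Δ_0) = 18
Natural end conditions: σ_0 = σ_2 = 0.
Forward elimination and back-substitution give σ_0 = 0, σ_1 = 9/2, σ_2 = 0.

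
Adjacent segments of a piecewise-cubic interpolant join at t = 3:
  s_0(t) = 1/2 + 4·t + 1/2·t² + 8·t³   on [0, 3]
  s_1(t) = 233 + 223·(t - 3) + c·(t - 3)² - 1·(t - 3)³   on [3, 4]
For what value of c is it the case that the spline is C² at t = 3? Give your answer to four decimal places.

72.5000

s_0''(t) = 1 + 48·t, so s_0''(3) = 145. On the right, s_1''(3) = 2c, so c = 145/2.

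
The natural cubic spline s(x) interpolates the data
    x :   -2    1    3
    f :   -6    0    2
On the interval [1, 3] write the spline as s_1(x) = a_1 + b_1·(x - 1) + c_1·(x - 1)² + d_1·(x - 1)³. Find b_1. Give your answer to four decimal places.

Write M_i for s''(x_i). With h_i = 3, 2 and divided differences Δ_i = 2, 1, the continuity of s' gives the tridiagonal system
  3·M_0 + 10·M_1 + 2·M_2 = 6(Δ_1 - Δ_0) = -6
Natural end conditions: M_0 = M_2 = 0.
Solving: M_0 = 0, M_1 = -3/5, M_2 = 0.
On [1, 3], with s_1(x) = a_1 + b_1·(x - 1) + c_1·(x - 1)² + d_1·(x - 1)³: c_1 = M_1/2 = -3/10, d_1 = (M_2 - M_1)/(6h_1) = 1/20, b_1 = Δ_1 - h_1(2M_1 + M_2)/6 = 7/5.

1.4000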